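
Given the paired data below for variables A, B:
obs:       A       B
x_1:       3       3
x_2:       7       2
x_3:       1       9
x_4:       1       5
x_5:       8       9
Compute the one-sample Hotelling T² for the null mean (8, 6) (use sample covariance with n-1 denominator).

Step 1 — sample mean vector:
  mean(A) = (3 + 7 + 1 + 1 + 8) / 5 = 20/5 = 4
  mean(B) = (3 + 2 + 9 + 5 + 9) / 5 = 28/5 = 5.6
  x̄ = (4, 5.6),  deviation x̄ - mu_0 = (4, 5.6) - (8, 6) = (-4, -0.4).

Step 2 — sample covariance matrix, S[i,j] = (1/(n-1)) · Σ_k (x_{k,i} - mean_i) · (x_{k,j} - mean_j), divisor n-1 = 4:
  S[A,A] = ((-1)·(-1) + (3)·(3) + (-3)·(-3) + (-3)·(-3) + (4)·(4)) / 4 = 44/4 = 11
  S[A,B] = ((-1)·(-2.6) + (3)·(-3.6) + (-3)·(3.4) + (-3)·(-0.6) + (4)·(3.4)) / 4 = -3/4 = -0.75
  S[B,B] = ((-2.6)·(-2.6) + (-3.6)·(-3.6) + (3.4)·(3.4) + (-0.6)·(-0.6) + (3.4)·(3.4)) / 4 = 43.2/4 = 10.8
  S = [[11, -0.75],
 [-0.75, 10.8]].

Step 3 — invert S. det(S) = 11·10.8 - (-0.75)² = 118.2375.
  S^{-1} = (1/det) · [[d, -b], [-b, a]] = [[0.0913, 0.0063],
 [0.0063, 0.093]].

Step 4 — quadratic form (x̄ - mu_0)^T · S^{-1} · (x̄ - mu_0):
  S^{-1} · (x̄ - mu_0) = (-0.3679, -0.0626),
  (x̄ - mu_0)^T · [...] = (-4)·(-0.3679) + (-0.4)·(-0.0626) = 1.4966.

Step 5 — scale by n: T² = 5 · 1.4966 = 7.4832.

T² ≈ 7.4832


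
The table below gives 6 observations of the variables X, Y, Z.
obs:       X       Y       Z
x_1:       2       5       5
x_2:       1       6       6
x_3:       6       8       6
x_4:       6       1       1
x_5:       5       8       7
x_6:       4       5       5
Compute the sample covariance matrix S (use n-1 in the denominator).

Step 1 — column means:
  mean(X) = (2 + 1 + 6 + 6 + 5 + 4) / 6 = 24/6 = 4
  mean(Y) = (5 + 6 + 8 + 1 + 8 + 5) / 6 = 33/6 = 5.5
  mean(Z) = (5 + 6 + 6 + 1 + 7 + 5) / 6 = 30/6 = 5

Step 2 — sample covariance S[i,j] = (1/(n-1)) · Σ_k (x_{k,i} - mean_i) · (x_{k,j} - mean_j), with n-1 = 5.
  S[X,X] = ((-2)·(-2) + (-3)·(-3) + (2)·(2) + (2)·(2) + (1)·(1) + (0)·(0)) / 5 = 22/5 = 4.4
  S[X,Y] = ((-2)·(-0.5) + (-3)·(0.5) + (2)·(2.5) + (2)·(-4.5) + (1)·(2.5) + (0)·(-0.5)) / 5 = -2/5 = -0.4
  S[X,Z] = ((-2)·(0) + (-3)·(1) + (2)·(1) + (2)·(-4) + (1)·(2) + (0)·(0)) / 5 = -7/5 = -1.4
  S[Y,Y] = ((-0.5)·(-0.5) + (0.5)·(0.5) + (2.5)·(2.5) + (-4.5)·(-4.5) + (2.5)·(2.5) + (-0.5)·(-0.5)) / 5 = 33.5/5 = 6.7
  S[Y,Z] = ((-0.5)·(0) + (0.5)·(1) + (2.5)·(1) + (-4.5)·(-4) + (2.5)·(2) + (-0.5)·(0)) / 5 = 26/5 = 5.2
  S[Z,Z] = ((0)·(0) + (1)·(1) + (1)·(1) + (-4)·(-4) + (2)·(2) + (0)·(0)) / 5 = 22/5 = 4.4

S is symmetric (S[j,i] = S[i,j]). Assembling:

S = [[4.4, -0.4, -1.4],
 [-0.4, 6.7, 5.2],
 [-1.4, 5.2, 4.4]]


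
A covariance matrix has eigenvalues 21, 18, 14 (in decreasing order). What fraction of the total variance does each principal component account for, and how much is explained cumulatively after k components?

Step 1 — total variance = trace(Sigma) = Σ λ_i = 21 + 18 + 14 = 53.

Step 2 — fraction explained by component i = λ_i / Σ λ:
  PC1: 21/53 = 0.3962
  PC2: 18/53 = 0.3396
  PC3: 14/53 = 0.2642

Step 3 — cumulative fraction after k components = (λ_1 + ... + λ_k) / Σ λ:
  k = 1: 21/53 = 0.3962
  k = 2: (21 + 18)/53 = 39/53 = 0.7358
  k = 3: (21 + 18 + 14)/53 = 53/53 = 1

Summary (fraction, with percent):

explained: PC1 0.3962 (39.62%), PC2 0.3396 (33.96%), PC3 0.2642 (26.42%);  cumulative: 0.3962, 0.7358, 1


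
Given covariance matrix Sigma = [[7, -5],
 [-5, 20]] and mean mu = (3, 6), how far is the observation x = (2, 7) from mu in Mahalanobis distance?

Step 1 — centre the observation: (x - mu) = (-1, 1).

Step 2 — invert Sigma. det(Sigma) = 7·20 - (-5)² = 115.
  Sigma^{-1} = (1/det) · [[d, -b], [-b, a]] = [[0.1739, 0.0435],
 [0.0435, 0.0609]].

Step 3 — form the quadratic (x - mu)^T · Sigma^{-1} · (x - mu):
  Sigma^{-1} · (x - mu) = (-0.1304, 0.0174).
  (x - mu)^T · [Sigma^{-1} · (x - mu)] = (-1)·(-0.1304) + (1)·(0.0174) = 0.1478.

Step 4 — take square root: d = √(0.1478) ≈ 0.3845.

d(x, mu) = √(0.1478) ≈ 0.3845


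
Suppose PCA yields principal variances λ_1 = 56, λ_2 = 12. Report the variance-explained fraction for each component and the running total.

Step 1 — total variance = trace(Sigma) = Σ λ_i = 56 + 12 = 68.

Step 2 — fraction explained by component i = λ_i / Σ λ:
  PC1: 56/68 = 0.8235
  PC2: 12/68 = 0.1765

Step 3 — cumulative fraction after k components = (λ_1 + ... + λ_k) / Σ λ:
  k = 1: 56/68 = 0.8235
  k = 2: (56 + 12)/68 = 68/68 = 1

Summary (fraction, with percent):

explained: PC1 0.8235 (82.35%), PC2 0.1765 (17.65%);  cumulative: 0.8235, 1


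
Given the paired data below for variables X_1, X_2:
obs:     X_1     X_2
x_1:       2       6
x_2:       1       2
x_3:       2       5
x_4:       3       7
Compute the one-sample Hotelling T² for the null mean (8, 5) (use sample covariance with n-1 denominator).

Step 1 — sample mean vector:
  mean(X_1) = (2 + 1 + 2 + 3) / 4 = 8/4 = 2
  mean(X_2) = (6 + 2 + 5 + 7) / 4 = 20/4 = 5
  x̄ = (2, 5),  deviation x̄ - mu_0 = (2, 5) - (8, 5) = (-6, 0).

Step 2 — sample covariance matrix, S[i,j] = (1/(n-1)) · Σ_k (x_{k,i} - mean_i) · (x_{k,j} - mean_j), divisor n-1 = 3:
  S[X_1,X_1] = ((0)·(0) + (-1)·(-1) + (0)·(0) + (1)·(1)) / 3 = 2/3 = 0.6667
  S[X_1,X_2] = ((0)·(1) + (-1)·(-3) + (0)·(0) + (1)·(2)) / 3 = 5/3 = 1.6667
  S[X_2,X_2] = ((1)·(1) + (-3)·(-3) + (0)·(0) + (2)·(2)) / 3 = 14/3 = 4.6667
  S = [[0.6667, 1.6667],
 [1.6667, 4.6667]].

Step 3 — invert S. det(S) = 0.6667·4.6667 - (1.6667)² = 0.3333.
  S^{-1} = (1/det) · [[d, -b], [-b, a]] = [[14, -5],
 [-5, 2]].

Step 4 — quadratic form (x̄ - mu_0)^T · S^{-1} · (x̄ - mu_0):
  S^{-1} · (x̄ - mu_0) = (-84, 30),
  (x̄ - mu_0)^T · [...] = (-6)·(-84) + (0)·(30) = 504.

Step 5 — scale by n: T² = 4 · 504 = 2016.

T² ≈ 2016


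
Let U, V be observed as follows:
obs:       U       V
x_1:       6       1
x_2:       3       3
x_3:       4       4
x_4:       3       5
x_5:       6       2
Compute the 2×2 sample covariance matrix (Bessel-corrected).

Step 1 — column means:
  mean(U) = (6 + 3 + 4 + 3 + 6) / 5 = 22/5 = 4.4
  mean(V) = (1 + 3 + 4 + 5 + 2) / 5 = 15/5 = 3

Step 2 — sample covariance S[i,j] = (1/(n-1)) · Σ_k (x_{k,i} - mean_i) · (x_{k,j} - mean_j), with n-1 = 4.
  S[U,U] = ((1.6)·(1.6) + (-1.4)·(-1.4) + (-0.4)·(-0.4) + (-1.4)·(-1.4) + (1.6)·(1.6)) / 4 = 9.2/4 = 2.3
  S[U,V] = ((1.6)·(-2) + (-1.4)·(0) + (-0.4)·(1) + (-1.4)·(2) + (1.6)·(-1)) / 4 = -8/4 = -2
  S[V,V] = ((-2)·(-2) + (0)·(0) + (1)·(1) + (2)·(2) + (-1)·(-1)) / 4 = 10/4 = 2.5

S is symmetric (S[j,i] = S[i,j]). Assembling:

S = [[2.3, -2],
 [-2, 2.5]]


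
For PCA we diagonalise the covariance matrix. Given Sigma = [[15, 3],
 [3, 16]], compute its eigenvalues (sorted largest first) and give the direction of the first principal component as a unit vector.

Step 1 — characteristic polynomial of 2×2 Sigma:
  det(Sigma - λI) = λ² - trace · λ + det = 0.
  trace = 15 + 16 = 31, det = 15·16 - (3)² = 231.
Step 2 — discriminant:
  Δ = trace² - 4·det = 961 - 924 = 37.
Step 3 — eigenvalues:
  λ = (trace ± √Δ)/2 = (31 ± 6.0828)/2,
  λ_1 = 18.5414,  λ_2 = 12.4586.

Step 4 — unit eigenvector for λ_1: solve (Sigma - λ_1 I)v = 0. First row:
  (15 - 18.5414)·v_x + (3)·v_y = 0, i.e. (-3.5414)·v_x + (3)·v_y = 0,
  so v ∝ (b, λ_1 - a) = (3, 3.5414) = u.
  ||u|| = √((3)² + (3.5414)²) = √(21.5414) ≈ 4.6413,
  v_1 = u/||u|| ≈ (0.6464, 0.763) (||v_1|| = 1).

λ_1 = 18.5414,  λ_2 = 12.4586;  v_1 ≈ (0.6464, 0.763)


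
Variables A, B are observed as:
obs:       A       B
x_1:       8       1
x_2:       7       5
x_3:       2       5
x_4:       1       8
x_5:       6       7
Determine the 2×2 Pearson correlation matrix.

Step 1 — column means:
  mean(A) = (8 + 7 + 2 + 1 + 6) / 5 = 24/5 = 4.8
  mean(B) = (1 + 5 + 5 + 8 + 7) / 5 = 26/5 = 5.2

Step 2 — sample variances and covariances s[i,j] = (1/(n-1)) · Σ_k (x_{k,i} - mean_i) · (x_{k,j} - mean_j), with n-1 = 4:
  s[A,A] = ((3.2)·(3.2) + (2.2)·(2.2) + (-2.8)·(-2.8) + (-3.8)·(-3.8) + (1.2)·(1.2)) / 4 = 38.8/4 = 9.7
  s[A,B] = ((3.2)·(-4.2) + (2.2)·(-0.2) + (-2.8)·(-0.2) + (-3.8)·(2.8) + (1.2)·(1.8)) / 4 = -21.8/4 = -5.45
  s[B,B] = ((-4.2)·(-4.2) + (-0.2)·(-0.2) + (-0.2)·(-0.2) + (2.8)·(2.8) + (1.8)·(1.8)) / 4 = 28.8/4 = 7.2
  Sample standard deviations s_i = √(s[i,i]):
  s(A) = √(9.7) = 3.1145
  s(B) = √(7.2) = 2.6833

Step 3 — r_{ij} = s_{ij} / (s_i · s_j):
  r[A,A] = 1 (diagonal).
  r[A,B] = -5.45 / (3.1145 · 2.6833) = -5.45 / 8.357 = -0.6521
  r[B,B] = 1 (diagonal).

R is symmetric with unit diagonal. Assembling:

R = [[1, -0.6521],
 [-0.6521, 1]]


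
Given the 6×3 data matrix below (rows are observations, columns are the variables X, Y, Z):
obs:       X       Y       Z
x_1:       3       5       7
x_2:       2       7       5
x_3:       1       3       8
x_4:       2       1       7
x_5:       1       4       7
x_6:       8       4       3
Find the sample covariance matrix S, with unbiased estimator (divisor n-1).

Step 1 — column means:
  mean(X) = (3 + 2 + 1 + 2 + 1 + 8) / 6 = 17/6 = 2.8333
  mean(Y) = (5 + 7 + 3 + 1 + 4 + 4) / 6 = 24/6 = 4
  mean(Z) = (7 + 5 + 8 + 7 + 7 + 3) / 6 = 37/6 = 6.1667

Step 2 — sample covariance S[i,j] = (1/(n-1)) · Σ_k (x_{k,i} - mean_i) · (x_{k,j} - mean_j), with n-1 = 5.
  S[X,X] = ((0.1667)·(0.1667) + (-0.8333)·(-0.8333) + (-1.8333)·(-1.8333) + (-0.8333)·(-0.8333) + (-1.8333)·(-1.8333) + (5.1667)·(5.1667)) / 5 = 34.8333/5 = 6.9667
  S[X,Y] = ((0.1667)·(1) + (-0.8333)·(3) + (-1.8333)·(-1) + (-0.8333)·(-3) + (-1.8333)·(0) + (5.1667)·(0)) / 5 = 2/5 = 0.4
  S[X,Z] = ((0.1667)·(0.8333) + (-0.8333)·(-1.1667) + (-1.8333)·(1.8333) + (-0.8333)·(0.8333) + (-1.8333)·(0.8333) + (5.1667)·(-3.1667)) / 5 = -20.8333/5 = -4.1667
  S[Y,Y] = ((1)·(1) + (3)·(3) + (-1)·(-1) + (-3)·(-3) + (0)·(0) + (0)·(0)) / 5 = 20/5 = 4
  S[Y,Z] = ((1)·(0.8333) + (3)·(-1.1667) + (-1)·(1.8333) + (-3)·(0.8333) + (0)·(0.8333) + (0)·(-3.1667)) / 5 = -7/5 = -1.4
  S[Z,Z] = ((0.8333)·(0.8333) + (-1.1667)·(-1.1667) + (1.8333)·(1.8333) + (0.8333)·(0.8333) + (0.8333)·(0.8333) + (-3.1667)·(-3.1667)) / 5 = 16.8333/5 = 3.3667

S is symmetric (S[j,i] = S[i,j]). Assembling:

S = [[6.9667, 0.4, -4.1667],
 [0.4, 4, -1.4],
 [-4.1667, -1.4, 3.3667]]


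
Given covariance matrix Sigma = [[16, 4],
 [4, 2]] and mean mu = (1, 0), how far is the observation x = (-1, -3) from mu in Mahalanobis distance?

Step 1 — centre the observation: (x - mu) = (-2, -3).

Step 2 — invert Sigma. det(Sigma) = 16·2 - (4)² = 16.
  Sigma^{-1} = (1/det) · [[d, -b], [-b, a]] = [[0.125, -0.25],
 [-0.25, 1]].

Step 3 — form the quadratic (x - mu)^T · Sigma^{-1} · (x - mu):
  Sigma^{-1} · (x - mu) = (0.5, -2.5).
  (x - mu)^T · [Sigma^{-1} · (x - mu)] = (-2)·(0.5) + (-3)·(-2.5) = 6.5.

Step 4 — take square root: d = √(6.5) ≈ 2.5495.

d(x, mu) = √(6.5) ≈ 2.5495


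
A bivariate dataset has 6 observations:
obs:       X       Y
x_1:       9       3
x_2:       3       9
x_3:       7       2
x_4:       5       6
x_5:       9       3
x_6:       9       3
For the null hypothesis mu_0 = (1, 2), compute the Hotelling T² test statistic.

Step 1 — sample mean vector:
  mean(X) = (9 + 3 + 7 + 5 + 9 + 9) / 6 = 42/6 = 7
  mean(Y) = (3 + 9 + 2 + 6 + 3 + 3) / 6 = 26/6 = 4.3333
  x̄ = (7, 4.3333),  deviation x̄ - mu_0 = (7, 4.3333) - (1, 2) = (6, 2.3333).

Step 2 — sample covariance matrix, S[i,j] = (1/(n-1)) · Σ_k (x_{k,i} - mean_i) · (x_{k,j} - mean_j), divisor n-1 = 5:
  S[X,X] = ((2)·(2) + (-4)·(-4) + (0)·(0) + (-2)·(-2) + (2)·(2) + (2)·(2)) / 5 = 32/5 = 6.4
  S[X,Y] = ((2)·(-1.3333) + (-4)·(4.6667) + (0)·(-2.3333) + (-2)·(1.6667) + (2)·(-1.3333) + (2)·(-1.3333)) / 5 = -30/5 = -6
  S[Y,Y] = ((-1.3333)·(-1.3333) + (4.6667)·(4.6667) + (-2.3333)·(-2.3333) + (1.6667)·(1.6667) + (-1.3333)·(-1.3333) + (-1.3333)·(-1.3333)) / 5 = 35.3333/5 = 7.0667
  S = [[6.4, -6],
 [-6, 7.0667]].

Step 3 — invert S. det(S) = 6.4·7.0667 - (-6)² = 9.2267.
  S^{-1} = (1/det) · [[d, -b], [-b, a]] = [[0.7659, 0.6503],
 [0.6503, 0.6936]].

Step 4 — quadratic form (x̄ - mu_0)^T · S^{-1} · (x̄ - mu_0):
  S^{-1} · (x̄ - mu_0) = (6.1127, 5.5202),
  (x̄ - mu_0)^T · [...] = (6)·(6.1127) + (2.3333)·(5.5202) = 49.5568.

Step 5 — scale by n: T² = 6 · 49.5568 = 297.341.

T² ≈ 297.341


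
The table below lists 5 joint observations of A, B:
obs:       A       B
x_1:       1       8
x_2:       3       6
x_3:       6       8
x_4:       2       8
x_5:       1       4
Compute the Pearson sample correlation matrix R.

Step 1 — column means:
  mean(A) = (1 + 3 + 6 + 2 + 1) / 5 = 13/5 = 2.6
  mean(B) = (8 + 6 + 8 + 8 + 4) / 5 = 34/5 = 6.8

Step 2 — sample variances and covariances s[i,j] = (1/(n-1)) · Σ_k (x_{k,i} - mean_i) · (x_{k,j} - mean_j), with n-1 = 4:
  s[A,A] = ((-1.6)·(-1.6) + (0.4)·(0.4) + (3.4)·(3.4) + (-0.6)·(-0.6) + (-1.6)·(-1.6)) / 4 = 17.2/4 = 4.3
  s[A,B] = ((-1.6)·(1.2) + (0.4)·(-0.8) + (3.4)·(1.2) + (-0.6)·(1.2) + (-1.6)·(-2.8)) / 4 = 5.6/4 = 1.4
  s[B,B] = ((1.2)·(1.2) + (-0.8)·(-0.8) + (1.2)·(1.2) + (1.2)·(1.2) + (-2.8)·(-2.8)) / 4 = 12.8/4 = 3.2
  Sample standard deviations s_i = √(s[i,i]):
  s(A) = √(4.3) = 2.0736
  s(B) = √(3.2) = 1.7889

Step 3 — r_{ij} = s_{ij} / (s_i · s_j):
  r[A,A] = 1 (diagonal).
  r[A,B] = 1.4 / (2.0736 · 1.7889) = 1.4 / 3.7094 = 0.3774
  r[B,B] = 1 (diagonal).

R is symmetric with unit diagonal. Assembling:

R = [[1, 0.3774],
 [0.3774, 1]]


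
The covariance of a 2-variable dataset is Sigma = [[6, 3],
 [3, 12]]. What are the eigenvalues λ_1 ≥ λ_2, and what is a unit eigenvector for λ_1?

Step 1 — characteristic polynomial of 2×2 Sigma:
  det(Sigma - λI) = λ² - trace · λ + det = 0.
  trace = 6 + 12 = 18, det = 6·12 - (3)² = 63.
Step 2 — discriminant:
  Δ = trace² - 4·det = 324 - 252 = 72.
Step 3 — eigenvalues:
  λ = (trace ± √Δ)/2 = (18 ± 8.4853)/2,
  λ_1 = 13.2426,  λ_2 = 4.7574.

Step 4 — unit eigenvector for λ_1: solve (Sigma - λ_1 I)v = 0. First row:
  (6 - 13.2426)·v_x + (3)·v_y = 0, i.e. (-7.2426)·v_x + (3)·v_y = 0,
  so v ∝ (b, λ_1 - a) = (3, 7.2426) = u.
  ||u|| = √((3)² + (7.2426)²) = √(61.4558) ≈ 7.8394,
  v_1 = u/||u|| ≈ (0.3827, 0.9239) (||v_1|| = 1).

λ_1 = 13.2426,  λ_2 = 4.7574;  v_1 ≈ (0.3827, 0.9239)


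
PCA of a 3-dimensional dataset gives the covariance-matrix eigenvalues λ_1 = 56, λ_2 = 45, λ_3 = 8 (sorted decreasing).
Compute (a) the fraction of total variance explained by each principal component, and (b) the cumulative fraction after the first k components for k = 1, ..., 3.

Step 1 — total variance = trace(Sigma) = Σ λ_i = 56 + 45 + 8 = 109.

Step 2 — fraction explained by component i = λ_i / Σ λ:
  PC1: 56/109 = 0.5138
  PC2: 45/109 = 0.4128
  PC3: 8/109 = 0.0734

Step 3 — cumulative fraction after k components = (λ_1 + ... + λ_k) / Σ λ:
  k = 1: 56/109 = 0.5138
  k = 2: (56 + 45)/109 = 101/109 = 0.9266
  k = 3: (56 + 45 + 8)/109 = 109/109 = 1

Summary (fraction, with percent):

explained: PC1 0.5138 (51.38%), PC2 0.4128 (41.28%), PC3 0.0734 (7.34%);  cumulative: 0.5138, 0.9266, 1


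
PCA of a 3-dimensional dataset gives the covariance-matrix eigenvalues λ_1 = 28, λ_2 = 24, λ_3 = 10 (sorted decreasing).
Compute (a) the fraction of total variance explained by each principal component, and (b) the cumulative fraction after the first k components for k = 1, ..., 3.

Step 1 — total variance = trace(Sigma) = Σ λ_i = 28 + 24 + 10 = 62.

Step 2 — fraction explained by component i = λ_i / Σ λ:
  PC1: 28/62 = 0.4516
  PC2: 24/62 = 0.3871
  PC3: 10/62 = 0.1613

Step 3 — cumulative fraction after k components = (λ_1 + ... + λ_k) / Σ λ:
  k = 1: 28/62 = 0.4516
  k = 2: (28 + 24)/62 = 52/62 = 0.8387
  k = 3: (28 + 24 + 10)/62 = 62/62 = 1

Summary (fraction, with percent):

explained: PC1 0.4516 (45.16%), PC2 0.3871 (38.71%), PC3 0.1613 (16.13%);  cumulative: 0.4516, 0.8387, 1


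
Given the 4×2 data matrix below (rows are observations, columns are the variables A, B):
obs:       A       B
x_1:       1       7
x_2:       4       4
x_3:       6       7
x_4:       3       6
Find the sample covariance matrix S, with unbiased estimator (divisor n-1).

Step 1 — column means:
  mean(A) = (1 + 4 + 6 + 3) / 4 = 14/4 = 3.5
  mean(B) = (7 + 4 + 7 + 6) / 4 = 24/4 = 6

Step 2 — sample covariance S[i,j] = (1/(n-1)) · Σ_k (x_{k,i} - mean_i) · (x_{k,j} - mean_j), with n-1 = 3.
  S[A,A] = ((-2.5)·(-2.5) + (0.5)·(0.5) + (2.5)·(2.5) + (-0.5)·(-0.5)) / 3 = 13/3 = 4.3333
  S[A,B] = ((-2.5)·(1) + (0.5)·(-2) + (2.5)·(1) + (-0.5)·(0)) / 3 = -1/3 = -0.3333
  S[B,B] = ((1)·(1) + (-2)·(-2) + (1)·(1) + (0)·(0)) / 3 = 6/3 = 2

S is symmetric (S[j,i] = S[i,j]). Assembling:

S = [[4.3333, -0.3333],
 [-0.3333, 2]]


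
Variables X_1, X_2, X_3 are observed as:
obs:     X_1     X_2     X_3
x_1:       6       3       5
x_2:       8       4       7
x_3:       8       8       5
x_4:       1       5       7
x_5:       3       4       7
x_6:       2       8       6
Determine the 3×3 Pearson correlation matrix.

Step 1 — column means:
  mean(X_1) = (6 + 8 + 8 + 1 + 3 + 2) / 6 = 28/6 = 4.6667
  mean(X_2) = (3 + 4 + 8 + 5 + 4 + 8) / 6 = 32/6 = 5.3333
  mean(X_3) = (5 + 7 + 5 + 7 + 7 + 6) / 6 = 37/6 = 6.1667

Step 2 — sample variances and covariances s[i,j] = (1/(n-1)) · Σ_k (x_{k,i} - mean_i) · (x_{k,j} - mean_j), with n-1 = 5:
  s[X_1,X_1] = ((1.3333)·(1.3333) + (3.3333)·(3.3333) + (3.3333)·(3.3333) + (-3.6667)·(-3.6667) + (-1.6667)·(-1.6667) + (-2.6667)·(-2.6667)) / 5 = 47.3333/5 = 9.4667
  s[X_1,X_2] = ((1.3333)·(-2.3333) + (3.3333)·(-1.3333) + (3.3333)·(2.6667) + (-3.6667)·(-0.3333) + (-1.6667)·(-1.3333) + (-2.6667)·(2.6667)) / 5 = -2.3333/5 = -0.4667
  s[X_1,X_3] = ((1.3333)·(-1.1667) + (3.3333)·(0.8333) + (3.3333)·(-1.1667) + (-3.6667)·(0.8333) + (-1.6667)·(0.8333) + (-2.6667)·(-0.1667)) / 5 = -6.6667/5 = -1.3333
  s[X_2,X_2] = ((-2.3333)·(-2.3333) + (-1.3333)·(-1.3333) + (2.6667)·(2.6667) + (-0.3333)·(-0.3333) + (-1.3333)·(-1.3333) + (2.6667)·(2.6667)) / 5 = 23.3333/5 = 4.6667
  s[X_2,X_3] = ((-2.3333)·(-1.1667) + (-1.3333)·(0.8333) + (2.6667)·(-1.1667) + (-0.3333)·(0.8333) + (-1.3333)·(0.8333) + (2.6667)·(-0.1667)) / 5 = -3.3333/5 = -0.6667
  s[X_3,X_3] = ((-1.1667)·(-1.1667) + (0.8333)·(0.8333) + (-1.1667)·(-1.1667) + (0.8333)·(0.8333) + (0.8333)·(0.8333) + (-0.1667)·(-0.1667)) / 5 = 4.8333/5 = 0.9667
  Sample standard deviations s_i = √(s[i,i]):
  s(X_1) = √(9.4667) = 3.0768
  s(X_2) = √(4.6667) = 2.1602
  s(X_3) = √(0.9667) = 0.9832

Step 3 — r_{ij} = s_{ij} / (s_i · s_j):
  r[X_1,X_1] = 1 (diagonal).
  r[X_1,X_2] = -0.4667 / (3.0768 · 2.1602) = -0.4667 / 6.6466 = -0.0702
  r[X_1,X_3] = -1.3333 / (3.0768 · 0.9832) = -1.3333 / 3.0251 = -0.4408
  r[X_2,X_2] = 1 (diagonal).
  r[X_2,X_3] = -0.6667 / (2.1602 · 0.9832) = -0.6667 / 2.1239 = -0.3139
  r[X_3,X_3] = 1 (diagonal).

R is symmetric with unit diagonal. Assembling:

R = [[1, -0.0702, -0.4408],
 [-0.0702, 1, -0.3139],
 [-0.4408, -0.3139, 1]]


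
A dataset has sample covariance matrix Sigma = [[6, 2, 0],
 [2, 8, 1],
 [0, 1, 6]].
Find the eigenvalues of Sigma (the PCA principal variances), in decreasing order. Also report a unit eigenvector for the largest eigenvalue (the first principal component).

Step 1 — characteristic polynomial p(λ) = det(λI - Sigma) = λ³ - tr·λ² + c_1·λ - det, where tr = trace, c_1 = sum of the principal 2×2 minors, det = det(Sigma):
  tr = 6 + 8 + 6 = 20,
  c_1 = (6·8 - (2)²) + (6·6 - (0)²) + (8·6 - (1)²) = 44 + 36 + 47 = 127,
  det = 6·(8·6 - (1)²) - (2)·((2)·6 - (1)·(0)) + (0)·((2)·(1) - 8·(0)) = 6·(47) - (2)·(12) + (0)·(2) = 258.
  So p(λ) = λ³ - 20λ² + 127λ - 258.
Step 2 — look for an integer root (rational root theorem: any rational root is an integer divisor of 258). Testing λ = 6:
  p(6) = 216 - 720 + 762 - 258 = 0  ✓
  Dividing out (λ - 6): p(λ) = (λ - 6)(λ² - 14λ + 43).
Step 3 — remaining eigenvalues from the quadratic λ² - 14λ + 43 = 0:
  Δ = 14² - 4·43 = 196 - 172 = 24,  λ = (14 ± √24)/2 = (14 ± 4.899)/2 ≈ 9.4495 or 4.5505.
  Sorted: λ_1 = 9.4495,  λ_2 = 6,  λ_3 = 4.5505  (check: sum = 20 = tr ✓).

Step 4 — unit eigenvector for λ_1 ≈ 9.4495: v spans the null space of (Sigma - λ_1 I), whose rows are
  r_1 = (-3.4495, 2, 0),  r_2 = (2, -1.4495, 1),  r_3 = (0, 1, -3.4495).
  v is orthogonal to every row, so take v ∝ r_1 × r_2 = ((2)·(1) - (0)·(-1.4495), (0)·(2) - (-3.4495)·(1), (-3.4495)·(-1.4495) - (2)·(2)) ≈ (2, 3.4495, 1).
  Let u = (2, 3.4495, 1).
  ||u|| = √((2)² + (3.4495)² + (1)²) = √(16.899) ≈ 4.1108,  v_1 = u/||u|| ≈ (0.4865, 0.8391, 0.2433) (||v_1|| = 1).

λ_1 = 9.4495,  λ_2 = 6,  λ_3 = 4.5505;  v_1 ≈ (0.4865, 0.8391, 0.2433)


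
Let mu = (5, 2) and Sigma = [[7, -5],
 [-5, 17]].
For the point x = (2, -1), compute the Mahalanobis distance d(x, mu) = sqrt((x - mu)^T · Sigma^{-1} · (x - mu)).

Step 1 — centre the observation: (x - mu) = (-3, -3).

Step 2 — invert Sigma. det(Sigma) = 7·17 - (-5)² = 94.
  Sigma^{-1} = (1/det) · [[d, -b], [-b, a]] = [[0.1809, 0.0532],
 [0.0532, 0.0745]].

Step 3 — form the quadratic (x - mu)^T · Sigma^{-1} · (x - mu):
  Sigma^{-1} · (x - mu) = (-0.7021, -0.383).
  (x - mu)^T · [Sigma^{-1} · (x - mu)] = (-3)·(-0.7021) + (-3)·(-0.383) = 3.2553.

Step 4 — take square root: d = √(3.2553) ≈ 1.8043.

d(x, mu) = √(3.2553) ≈ 1.8043


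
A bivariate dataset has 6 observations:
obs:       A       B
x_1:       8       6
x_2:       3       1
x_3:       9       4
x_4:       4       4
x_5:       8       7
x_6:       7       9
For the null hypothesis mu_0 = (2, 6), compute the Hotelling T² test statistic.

Step 1 — sample mean vector:
  mean(A) = (8 + 3 + 9 + 4 + 8 + 7) / 6 = 39/6 = 6.5
  mean(B) = (6 + 1 + 4 + 4 + 7 + 9) / 6 = 31/6 = 5.1667
  x̄ = (6.5, 5.1667),  deviation x̄ - mu_0 = (6.5, 5.1667) - (2, 6) = (4.5, -0.8333).

Step 2 — sample covariance matrix, S[i,j] = (1/(n-1)) · Σ_k (x_{k,i} - mean_i) · (x_{k,j} - mean_j), divisor n-1 = 5:
  S[A,A] = ((1.5)·(1.5) + (-3.5)·(-3.5) + (2.5)·(2.5) + (-2.5)·(-2.5) + (1.5)·(1.5) + (0.5)·(0.5)) / 5 = 29.5/5 = 5.9
  S[A,B] = ((1.5)·(0.8333) + (-3.5)·(-4.1667) + (2.5)·(-1.1667) + (-2.5)·(-1.1667) + (1.5)·(1.8333) + (0.5)·(3.8333)) / 5 = 20.5/5 = 4.1
  S[B,B] = ((0.8333)·(0.8333) + (-4.1667)·(-4.1667) + (-1.1667)·(-1.1667) + (-1.1667)·(-1.1667) + (1.8333)·(1.8333) + (3.8333)·(3.8333)) / 5 = 38.8333/5 = 7.7667
  S = [[5.9, 4.1],
 [4.1, 7.7667]].

Step 3 — invert S. det(S) = 5.9·7.7667 - (4.1)² = 29.0133.
  S^{-1} = (1/det) · [[d, -b], [-b, a]] = [[0.2677, -0.1413],
 [-0.1413, 0.2034]].

Step 4 — quadratic form (x̄ - mu_0)^T · S^{-1} · (x̄ - mu_0):
  S^{-1} · (x̄ - mu_0) = (1.3224, -0.8054),
  (x̄ - mu_0)^T · [...] = (4.5)·(1.3224) + (-0.8333)·(-0.8054) = 6.6219.

Step 5 — scale by n: T² = 6 · 6.6219 = 39.7312.

T² ≈ 39.7312


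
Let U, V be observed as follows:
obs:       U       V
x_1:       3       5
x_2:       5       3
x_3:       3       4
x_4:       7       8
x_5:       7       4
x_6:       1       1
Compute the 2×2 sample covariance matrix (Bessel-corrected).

Step 1 — column means:
  mean(U) = (3 + 5 + 3 + 7 + 7 + 1) / 6 = 26/6 = 4.3333
  mean(V) = (5 + 3 + 4 + 8 + 4 + 1) / 6 = 25/6 = 4.1667

Step 2 — sample covariance S[i,j] = (1/(n-1)) · Σ_k (x_{k,i} - mean_i) · (x_{k,j} - mean_j), with n-1 = 5.
  S[U,U] = ((-1.3333)·(-1.3333) + (0.6667)·(0.6667) + (-1.3333)·(-1.3333) + (2.6667)·(2.6667) + (2.6667)·(2.6667) + (-3.3333)·(-3.3333)) / 5 = 29.3333/5 = 5.8667
  S[U,V] = ((-1.3333)·(0.8333) + (0.6667)·(-1.1667) + (-1.3333)·(-0.1667) + (2.6667)·(3.8333) + (2.6667)·(-0.1667) + (-3.3333)·(-3.1667)) / 5 = 18.6667/5 = 3.7333
  S[V,V] = ((0.8333)·(0.8333) + (-1.1667)·(-1.1667) + (-0.1667)·(-0.1667) + (3.8333)·(3.8333) + (-0.1667)·(-0.1667) + (-3.1667)·(-3.1667)) / 5 = 26.8333/5 = 5.3667

S is symmetric (S[j,i] = S[i,j]). Assembling:

S = [[5.8667, 3.7333],
 [3.7333, 5.3667]]


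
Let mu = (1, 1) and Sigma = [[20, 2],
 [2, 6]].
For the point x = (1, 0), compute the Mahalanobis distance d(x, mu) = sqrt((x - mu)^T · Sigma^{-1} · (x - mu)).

Step 1 — centre the observation: (x - mu) = (0, -1).

Step 2 — invert Sigma. det(Sigma) = 20·6 - (2)² = 116.
  Sigma^{-1} = (1/det) · [[d, -b], [-b, a]] = [[0.0517, -0.0172],
 [-0.0172, 0.1724]].

Step 3 — form the quadratic (x - mu)^T · Sigma^{-1} · (x - mu):
  Sigma^{-1} · (x - mu) = (0.0172, -0.1724).
  (x - mu)^T · [Sigma^{-1} · (x - mu)] = (0)·(0.0172) + (-1)·(-0.1724) = 0.1724.

Step 4 — take square root: d = √(0.1724) ≈ 0.4152.

d(x, mu) = √(0.1724) ≈ 0.4152


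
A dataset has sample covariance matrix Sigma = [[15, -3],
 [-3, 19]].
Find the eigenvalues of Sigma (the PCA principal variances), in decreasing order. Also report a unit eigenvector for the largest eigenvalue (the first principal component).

Step 1 — characteristic polynomial of 2×2 Sigma:
  det(Sigma - λI) = λ² - trace · λ + det = 0.
  trace = 15 + 19 = 34, det = 15·19 - (-3)² = 276.
Step 2 — discriminant:
  Δ = trace² - 4·det = 1156 - 1104 = 52.
Step 3 — eigenvalues:
  λ = (trace ± √Δ)/2 = (34 ± 7.2111)/2,
  λ_1 = 20.6056,  λ_2 = 13.3944.

Step 4 — unit eigenvector for λ_1: solve (Sigma - λ_1 I)v = 0. First row:
  (15 - 20.6056)·v_x + (-3)·v_y = 0, i.e. (-5.6056)·v_x + (-3)·v_y = 0,
  so v ∝ (b, λ_1 - a) = (-3, 5.6056); multiply by -1 so the first entry is positive: u = (3, -5.6056).
  ||u|| = √((3)² + (-5.6056)²) = √(40.4222) ≈ 6.3578,
  v_1 = u/||u|| ≈ (0.4719, -0.8817) (||v_1|| = 1).

λ_1 = 20.6056,  λ_2 = 13.3944;  v_1 ≈ (0.4719, -0.8817)


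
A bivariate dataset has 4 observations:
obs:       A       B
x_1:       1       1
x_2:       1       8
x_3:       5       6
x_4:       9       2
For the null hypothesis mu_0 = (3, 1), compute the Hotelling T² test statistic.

Step 1 — sample mean vector:
  mean(A) = (1 + 1 + 5 + 9) / 4 = 16/4 = 4
  mean(B) = (1 + 8 + 6 + 2) / 4 = 17/4 = 4.25
  x̄ = (4, 4.25),  deviation x̄ - mu_0 = (4, 4.25) - (3, 1) = (1, 3.25).

Step 2 — sample covariance matrix, S[i,j] = (1/(n-1)) · Σ_k (x_{k,i} - mean_i) · (x_{k,j} - mean_j), divisor n-1 = 3:
  S[A,A] = ((-3)·(-3) + (-3)·(-3) + (1)·(1) + (5)·(5)) / 3 = 44/3 = 14.6667
  S[A,B] = ((-3)·(-3.25) + (-3)·(3.75) + (1)·(1.75) + (5)·(-2.25)) / 3 = -11/3 = -3.6667
  S[B,B] = ((-3.25)·(-3.25) + (3.75)·(3.75) + (1.75)·(1.75) + (-2.25)·(-2.25)) / 3 = 32.75/3 = 10.9167
  S = [[14.6667, -3.6667],
 [-3.6667, 10.9167]].

Step 3 — invert S. det(S) = 14.6667·10.9167 - (-3.6667)² = 146.6667.
  S^{-1} = (1/det) · [[d, -b], [-b, a]] = [[0.0744, 0.025],
 [0.025, 0.1]].

Step 4 — quadratic form (x̄ - mu_0)^T · S^{-1} · (x̄ - mu_0):
  S^{-1} · (x̄ - mu_0) = (0.1557, 0.35),
  (x̄ - mu_0)^T · [...] = (1)·(0.1557) + (3.25)·(0.35) = 1.2932.

Step 5 — scale by n: T² = 4 · 1.2932 = 5.1727.

T² ≈ 5.1727


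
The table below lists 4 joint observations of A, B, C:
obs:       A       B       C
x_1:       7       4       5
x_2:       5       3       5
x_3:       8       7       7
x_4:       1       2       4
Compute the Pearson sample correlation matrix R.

Step 1 — column means:
  mean(A) = (7 + 5 + 8 + 1) / 4 = 21/4 = 5.25
  mean(B) = (4 + 3 + 7 + 2) / 4 = 16/4 = 4
  mean(C) = (5 + 5 + 7 + 4) / 4 = 21/4 = 5.25

Step 2 — sample variances and covariances s[i,j] = (1/(n-1)) · Σ_k (x_{k,i} - mean_i) · (x_{k,j} - mean_j), with n-1 = 3:
  s[A,A] = ((1.75)·(1.75) + (-0.25)·(-0.25) + (2.75)·(2.75) + (-4.25)·(-4.25)) / 3 = 28.75/3 = 9.5833
  s[A,B] = ((1.75)·(0) + (-0.25)·(-1) + (2.75)·(3) + (-4.25)·(-2)) / 3 = 17/3 = 5.6667
  s[A,C] = ((1.75)·(-0.25) + (-0.25)·(-0.25) + (2.75)·(1.75) + (-4.25)·(-1.25)) / 3 = 9.75/3 = 3.25
  s[B,B] = ((0)·(0) + (-1)·(-1) + (3)·(3) + (-2)·(-2)) / 3 = 14/3 = 4.6667
  s[B,C] = ((0)·(-0.25) + (-1)·(-0.25) + (3)·(1.75) + (-2)·(-1.25)) / 3 = 8/3 = 2.6667
  s[C,C] = ((-0.25)·(-0.25) + (-0.25)·(-0.25) + (1.75)·(1.75) + (-1.25)·(-1.25)) / 3 = 4.75/3 = 1.5833
  Sample standard deviations s_i = √(s[i,i]):
  s(A) = √(9.5833) = 3.0957
  s(B) = √(4.6667) = 2.1602
  s(C) = √(1.5833) = 1.2583

Step 3 — r_{ij} = s_{ij} / (s_i · s_j):
  r[A,A] = 1 (diagonal).
  r[A,B] = 5.6667 / (3.0957 · 2.1602) = 5.6667 / 6.6875 = 0.8474
  r[A,C] = 3.25 / (3.0957 · 1.2583) = 3.25 / 3.8953 = 0.8343
  r[B,B] = 1 (diagonal).
  r[B,C] = 2.6667 / (2.1602 · 1.2583) = 2.6667 / 2.7183 = 0.981
  r[C,C] = 1 (diagonal).

R is symmetric with unit diagonal. Assembling:

R = [[1, 0.8474, 0.8343],
 [0.8474, 1, 0.981],
 [0.8343, 0.981, 1]]


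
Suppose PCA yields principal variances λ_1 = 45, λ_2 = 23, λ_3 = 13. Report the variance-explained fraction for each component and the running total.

Step 1 — total variance = trace(Sigma) = Σ λ_i = 45 + 23 + 13 = 81.

Step 2 — fraction explained by component i = λ_i / Σ λ:
  PC1: 45/81 = 0.5556
  PC2: 23/81 = 0.284
  PC3: 13/81 = 0.1605

Step 3 — cumulative fraction after k components = (λ_1 + ... + λ_k) / Σ λ:
  k = 1: 45/81 = 0.5556
  k = 2: (45 + 23)/81 = 68/81 = 0.8395
  k = 3: (45 + 23 + 13)/81 = 81/81 = 1

Summary (fraction, with percent):

explained: PC1 0.5556 (55.56%), PC2 0.284 (28.4%), PC3 0.1605 (16.05%);  cumulative: 0.5556, 0.8395, 1


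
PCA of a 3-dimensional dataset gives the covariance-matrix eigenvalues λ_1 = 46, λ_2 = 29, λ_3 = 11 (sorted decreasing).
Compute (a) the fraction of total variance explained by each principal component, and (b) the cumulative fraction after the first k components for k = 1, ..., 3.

Step 1 — total variance = trace(Sigma) = Σ λ_i = 46 + 29 + 11 = 86.

Step 2 — fraction explained by component i = λ_i / Σ λ:
  PC1: 46/86 = 0.5349
  PC2: 29/86 = 0.3372
  PC3: 11/86 = 0.1279

Step 3 — cumulative fraction after k components = (λ_1 + ... + λ_k) / Σ λ:
  k = 1: 46/86 = 0.5349
  k = 2: (46 + 29)/86 = 75/86 = 0.8721
  k = 3: (46 + 29 + 11)/86 = 86/86 = 1

Summary (fraction, with percent):

explained: PC1 0.5349 (53.49%), PC2 0.3372 (33.72%), PC3 0.1279 (12.79%);  cumulative: 0.5349, 0.8721, 1


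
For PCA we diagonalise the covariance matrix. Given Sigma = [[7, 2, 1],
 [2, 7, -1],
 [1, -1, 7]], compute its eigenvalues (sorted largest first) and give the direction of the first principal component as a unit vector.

Step 1 — characteristic polynomial p(λ) = det(λI - Sigma) = λ³ - tr·λ² + c_1·λ - det, where tr = trace, c_1 = sum of the principal 2×2 minors, det = det(Sigma):
  tr = 7 + 7 + 7 = 21,
  c_1 = (7·7 - (2)²) + (7·7 - (1)²) + (7·7 - (-1)²) = 45 + 48 + 48 = 141,
  det = 7·(7·7 - (-1)²) - (2)·((2)·7 - (-1)·(1)) + (1)·((2)·(-1) - 7·(1)) = 7·(48) - (2)·(15) + (1)·(-9) = 297.
  So p(λ) = λ³ - 21λ² + 141λ - 297.
Step 2 — look for an integer root (rational root theorem: any rational root is an integer divisor of 297). Testing λ = 9:
  p(9) = 729 - 1701 + 1269 - 297 = 0  ✓
  Dividing out (λ - 9): p(λ) = (λ - 9)(λ² - 12λ + 33).
Step 3 — remaining eigenvalues from the quadratic λ² - 12λ + 33 = 0:
  Δ = 12² - 4·33 = 144 - 132 = 12,  λ = (12 ± √12)/2 = (12 ± 3.4641)/2 ≈ 7.7321 or 4.2679.
  Sorted: λ_1 = 9,  λ_2 = 7.7321,  λ_3 = 4.2679  (check: sum = 21 = tr ✓).

Step 4 — unit eigenvector for λ_1 = 9: v spans the null space of (Sigma - λ_1 I), whose rows are
  r_1 = (-2, 2, 1),  r_2 = (2, -2, -1),  r_3 = (1, -1, -2).
  v is orthogonal to every row, so take v ∝ r_1 × r_3 = ((2)·(-2) - (1)·(-1), (1)·(1) - (-2)·(-2), (-2)·(-1) - (2)·(1)) = (-3, -3, 0).
  Rescale (divide by 3; multiply by -1 so the first nonzero entry is positive): u = (1, 1, 0).
  ||u|| = √((1)² + (1)² + (0)²) = √(2) ≈ 1.4142,  v_1 = u/||u|| ≈ (0.7071, 0.7071, 0) (||v_1|| = 1).

λ_1 = 9,  λ_2 = 7.7321,  λ_3 = 4.2679;  v_1 ≈ (0.7071, 0.7071, 0)


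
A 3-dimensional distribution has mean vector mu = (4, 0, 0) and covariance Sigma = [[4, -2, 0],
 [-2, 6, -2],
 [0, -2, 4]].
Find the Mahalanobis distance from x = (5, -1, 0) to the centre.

Step 1 — centre the observation: (x - mu) = (1, -1, 0).

Step 2 — invert Sigma (cofactor / det for 3×3, or solve directly):
  Sigma^{-1} = [[0.3125, 0.125, 0.0625],
 [0.125, 0.25, 0.125],
 [0.0625, 0.125, 0.3125]].

Step 3 — form the quadratic (x - mu)^T · Sigma^{-1} · (x - mu):
  Sigma^{-1} · (x - mu) = (0.1875, -0.125, -0.0625).
  (x - mu)^T · [Sigma^{-1} · (x - mu)] = (1)·(0.1875) + (-1)·(-0.125) + (0)·(-0.0625) = 0.3125.

Step 4 — take square root: d = √(0.3125) ≈ 0.559.

d(x, mu) = √(0.3125) ≈ 0.559


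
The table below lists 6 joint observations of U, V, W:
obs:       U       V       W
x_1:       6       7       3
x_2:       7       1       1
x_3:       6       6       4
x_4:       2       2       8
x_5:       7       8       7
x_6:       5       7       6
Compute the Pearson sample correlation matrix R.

Step 1 — column means:
  mean(U) = (6 + 7 + 6 + 2 + 7 + 5) / 6 = 33/6 = 5.5
  mean(V) = (7 + 1 + 6 + 2 + 8 + 7) / 6 = 31/6 = 5.1667
  mean(W) = (3 + 1 + 4 + 8 + 7 + 6) / 6 = 29/6 = 4.8333

Step 2 — sample variances and covariances s[i,j] = (1/(n-1)) · Σ_k (x_{k,i} - mean_i) · (x_{k,j} - mean_j), with n-1 = 5:
  s[U,U] = ((0.5)·(0.5) + (1.5)·(1.5) + (0.5)·(0.5) + (-3.5)·(-3.5) + (1.5)·(1.5) + (-0.5)·(-0.5)) / 5 = 17.5/5 = 3.5
  s[U,V] = ((0.5)·(1.8333) + (1.5)·(-4.1667) + (0.5)·(0.8333) + (-3.5)·(-3.1667) + (1.5)·(2.8333) + (-0.5)·(1.8333)) / 5 = 9.5/5 = 1.9
  s[U,W] = ((0.5)·(-1.8333) + (1.5)·(-3.8333) + (0.5)·(-0.8333) + (-3.5)·(3.1667) + (1.5)·(2.1667) + (-0.5)·(1.1667)) / 5 = -15.5/5 = -3.1
  s[V,V] = ((1.8333)·(1.8333) + (-4.1667)·(-4.1667) + (0.8333)·(0.8333) + (-3.1667)·(-3.1667) + (2.8333)·(2.8333) + (1.8333)·(1.8333)) / 5 = 42.8333/5 = 8.5667
  s[V,W] = ((1.8333)·(-1.8333) + (-4.1667)·(-3.8333) + (0.8333)·(-0.8333) + (-3.1667)·(3.1667) + (2.8333)·(2.1667) + (1.8333)·(1.1667)) / 5 = 10.1667/5 = 2.0333
  s[W,W] = ((-1.8333)·(-1.8333) + (-3.8333)·(-3.8333) + (-0.8333)·(-0.8333) + (3.1667)·(3.1667) + (2.1667)·(2.1667) + (1.1667)·(1.1667)) / 5 = 34.8333/5 = 6.9667
  Sample standard deviations s_i = √(s[i,i]):
  s(U) = √(3.5) = 1.8708
  s(V) = √(8.5667) = 2.9269
  s(W) = √(6.9667) = 2.6394

Step 3 — r_{ij} = s_{ij} / (s_i · s_j):
  r[U,U] = 1 (diagonal).
  r[U,V] = 1.9 / (1.8708 · 2.9269) = 1.9 / 5.4757 = 0.347
  r[U,W] = -3.1 / (1.8708 · 2.6394) = -3.1 / 4.9379 = -0.6278
  r[V,V] = 1 (diagonal).
  r[V,W] = 2.0333 / (2.9269 · 2.6394) = 2.0333 / 7.7254 = 0.2632
  r[W,W] = 1 (diagonal).

R is symmetric with unit diagonal. Assembling:

R = [[1, 0.347, -0.6278],
 [0.347, 1, 0.2632],
 [-0.6278, 0.2632, 1]]


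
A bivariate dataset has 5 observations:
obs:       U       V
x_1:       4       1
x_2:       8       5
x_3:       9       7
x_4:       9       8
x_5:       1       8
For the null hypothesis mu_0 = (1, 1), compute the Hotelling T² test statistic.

Step 1 — sample mean vector:
  mean(U) = (4 + 8 + 9 + 9 + 1) / 5 = 31/5 = 6.2
  mean(V) = (1 + 5 + 7 + 8 + 8) / 5 = 29/5 = 5.8
  x̄ = (6.2, 5.8),  deviation x̄ - mu_0 = (6.2, 5.8) - (1, 1) = (5.2, 4.8).

Step 2 — sample covariance matrix, S[i,j] = (1/(n-1)) · Σ_k (x_{k,i} - mean_i) · (x_{k,j} - mean_j), divisor n-1 = 4:
  S[U,U] = ((-2.2)·(-2.2) + (1.8)·(1.8) + (2.8)·(2.8) + (2.8)·(2.8) + (-5.2)·(-5.2)) / 4 = 50.8/4 = 12.7
  S[U,V] = ((-2.2)·(-4.8) + (1.8)·(-0.8) + (2.8)·(1.2) + (2.8)·(2.2) + (-5.2)·(2.2)) / 4 = 7.2/4 = 1.8
  S[V,V] = ((-4.8)·(-4.8) + (-0.8)·(-0.8) + (1.2)·(1.2) + (2.2)·(2.2) + (2.2)·(2.2)) / 4 = 34.8/4 = 8.7
  S = [[12.7, 1.8],
 [1.8, 8.7]].

Step 3 — invert S. det(S) = 12.7·8.7 - (1.8)² = 107.25.
  S^{-1} = (1/det) · [[d, -b], [-b, a]] = [[0.0811, -0.0168],
 [-0.0168, 0.1184]].

Step 4 — quadratic form (x̄ - mu_0)^T · S^{-1} · (x̄ - mu_0):
  S^{-1} · (x̄ - mu_0) = (0.3413, 0.4811),
  (x̄ - mu_0)^T · [...] = (5.2)·(0.3413) + (4.8)·(0.4811) = 4.0839.

Step 5 — scale by n: T² = 5 · 4.0839 = 20.4196.

T² ≈ 20.4196


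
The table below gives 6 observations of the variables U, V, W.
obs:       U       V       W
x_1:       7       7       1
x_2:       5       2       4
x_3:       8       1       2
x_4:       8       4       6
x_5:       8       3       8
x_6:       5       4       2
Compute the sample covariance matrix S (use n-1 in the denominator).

Step 1 — column means:
  mean(U) = (7 + 5 + 8 + 8 + 8 + 5) / 6 = 41/6 = 6.8333
  mean(V) = (7 + 2 + 1 + 4 + 3 + 4) / 6 = 21/6 = 3.5
  mean(W) = (1 + 4 + 2 + 6 + 8 + 2) / 6 = 23/6 = 3.8333

Step 2 — sample covariance S[i,j] = (1/(n-1)) · Σ_k (x_{k,i} - mean_i) · (x_{k,j} - mean_j), with n-1 = 5.
  S[U,U] = ((0.1667)·(0.1667) + (-1.8333)·(-1.8333) + (1.1667)·(1.1667) + (1.1667)·(1.1667) + (1.1667)·(1.1667) + (-1.8333)·(-1.8333)) / 5 = 10.8333/5 = 2.1667
  S[U,V] = ((0.1667)·(3.5) + (-1.8333)·(-1.5) + (1.1667)·(-2.5) + (1.1667)·(0.5) + (1.1667)·(-0.5) + (-1.8333)·(0.5)) / 5 = -0.5/5 = -0.1
  S[U,W] = ((0.1667)·(-2.8333) + (-1.8333)·(0.1667) + (1.1667)·(-1.8333) + (1.1667)·(2.1667) + (1.1667)·(4.1667) + (-1.8333)·(-1.8333)) / 5 = 7.8333/5 = 1.5667
  S[V,V] = ((3.5)·(3.5) + (-1.5)·(-1.5) + (-2.5)·(-2.5) + (0.5)·(0.5) + (-0.5)·(-0.5) + (0.5)·(0.5)) / 5 = 21.5/5 = 4.3
  S[V,W] = ((3.5)·(-2.8333) + (-1.5)·(0.1667) + (-2.5)·(-1.8333) + (0.5)·(2.1667) + (-0.5)·(4.1667) + (0.5)·(-1.8333)) / 5 = -7.5/5 = -1.5
  S[W,W] = ((-2.8333)·(-2.8333) + (0.1667)·(0.1667) + (-1.8333)·(-1.8333) + (2.1667)·(2.1667) + (4.1667)·(4.1667) + (-1.8333)·(-1.8333)) / 5 = 36.8333/5 = 7.3667

S is symmetric (S[j,i] = S[i,j]). Assembling:

S = [[2.1667, -0.1, 1.5667],
 [-0.1, 4.3, -1.5],
 [1.5667, -1.5, 7.3667]]


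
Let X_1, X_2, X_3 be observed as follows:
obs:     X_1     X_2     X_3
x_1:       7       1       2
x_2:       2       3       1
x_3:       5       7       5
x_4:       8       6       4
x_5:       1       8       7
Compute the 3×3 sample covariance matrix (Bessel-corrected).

Step 1 — column means:
  mean(X_1) = (7 + 2 + 5 + 8 + 1) / 5 = 23/5 = 4.6
  mean(X_2) = (1 + 3 + 7 + 6 + 8) / 5 = 25/5 = 5
  mean(X_3) = (2 + 1 + 5 + 4 + 7) / 5 = 19/5 = 3.8

Step 2 — sample covariance S[i,j] = (1/(n-1)) · Σ_k (x_{k,i} - mean_i) · (x_{k,j} - mean_j), with n-1 = 4.
  S[X_1,X_1] = ((2.4)·(2.4) + (-2.6)·(-2.6) + (0.4)·(0.4) + (3.4)·(3.4) + (-3.6)·(-3.6)) / 4 = 37.2/4 = 9.3
  S[X_1,X_2] = ((2.4)·(-4) + (-2.6)·(-2) + (0.4)·(2) + (3.4)·(1) + (-3.6)·(3)) / 4 = -11/4 = -2.75
  S[X_1,X_3] = ((2.4)·(-1.8) + (-2.6)·(-2.8) + (0.4)·(1.2) + (3.4)·(0.2) + (-3.6)·(3.2)) / 4 = -7.4/4 = -1.85
  S[X_2,X_2] = ((-4)·(-4) + (-2)·(-2) + (2)·(2) + (1)·(1) + (3)·(3)) / 4 = 34/4 = 8.5
  S[X_2,X_3] = ((-4)·(-1.8) + (-2)·(-2.8) + (2)·(1.2) + (1)·(0.2) + (3)·(3.2)) / 4 = 25/4 = 6.25
  S[X_3,X_3] = ((-1.8)·(-1.8) + (-2.8)·(-2.8) + (1.2)·(1.2) + (0.2)·(0.2) + (3.2)·(3.2)) / 4 = 22.8/4 = 5.7

S is symmetric (S[j,i] = S[i,j]). Assembling:

S = [[9.3, -2.75, -1.85],
 [-2.75, 8.5, 6.25],
 [-1.85, 6.25, 5.7]]


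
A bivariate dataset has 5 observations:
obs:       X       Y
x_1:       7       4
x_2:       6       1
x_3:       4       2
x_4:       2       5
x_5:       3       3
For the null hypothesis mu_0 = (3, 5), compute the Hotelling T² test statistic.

Step 1 — sample mean vector:
  mean(X) = (7 + 6 + 4 + 2 + 3) / 5 = 22/5 = 4.4
  mean(Y) = (4 + 1 + 2 + 5 + 3) / 5 = 15/5 = 3
  x̄ = (4.4, 3),  deviation x̄ - mu_0 = (4.4, 3) - (3, 5) = (1.4, -2).

Step 2 — sample covariance matrix, S[i,j] = (1/(n-1)) · Σ_k (x_{k,i} - mean_i) · (x_{k,j} - mean_j), divisor n-1 = 4:
  S[X,X] = ((2.6)·(2.6) + (1.6)·(1.6) + (-0.4)·(-0.4) + (-2.4)·(-2.4) + (-1.4)·(-1.4)) / 4 = 17.2/4 = 4.3
  S[X,Y] = ((2.6)·(1) + (1.6)·(-2) + (-0.4)·(-1) + (-2.4)·(2) + (-1.4)·(0)) / 4 = -5/4 = -1.25
  S[Y,Y] = ((1)·(1) + (-2)·(-2) + (-1)·(-1) + (2)·(2) + (0)·(0)) / 4 = 10/4 = 2.5
  S = [[4.3, -1.25],
 [-1.25, 2.5]].

Step 3 — invert S. det(S) = 4.3·2.5 - (-1.25)² = 9.1875.
  S^{-1} = (1/det) · [[d, -b], [-b, a]] = [[0.2721, 0.1361],
 [0.1361, 0.468]].

Step 4 — quadratic form (x̄ - mu_0)^T · S^{-1} · (x̄ - mu_0):
  S^{-1} · (x̄ - mu_0) = (0.1088, -0.7456),
  (x̄ - mu_0)^T · [...] = (1.4)·(0.1088) + (-2)·(-0.7456) = 1.6435.

Step 5 — scale by n: T² = 5 · 1.6435 = 8.2177.

T² ≈ 8.2177
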